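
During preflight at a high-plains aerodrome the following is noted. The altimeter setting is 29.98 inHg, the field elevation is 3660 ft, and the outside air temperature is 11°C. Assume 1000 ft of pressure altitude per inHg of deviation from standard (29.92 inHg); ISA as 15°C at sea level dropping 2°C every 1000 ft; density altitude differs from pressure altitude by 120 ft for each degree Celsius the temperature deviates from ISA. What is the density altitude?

3984 ft

Pressure altitude = 3660 + (29.92 − 29.98) × 1000 = 3660 + (-60) = 3600 ft.
ISA temperature at 3600 ft = 15 − 2 × (3600/1000) = 7.8°C.
ISA deviation = 11 − 7.8 = +3.2°C.
Density altitude = 3600 + 120 × (3.2) = 3984 ft.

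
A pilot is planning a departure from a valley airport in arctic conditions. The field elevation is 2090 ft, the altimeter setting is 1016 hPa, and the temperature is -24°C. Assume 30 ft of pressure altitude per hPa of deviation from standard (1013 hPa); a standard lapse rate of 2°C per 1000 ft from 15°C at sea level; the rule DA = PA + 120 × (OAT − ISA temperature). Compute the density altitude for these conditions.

Pressure altitude = 2090 + (1013 − 1016) × 30 = 2090 + (-90) = 2000 ft.
ISA temperature at 2000 ft = 15 − 2 × (2000/1000) = 11°C.
ISA deviation = -24 − 11 = -35°C.
Density altitude = 2000 + 120 × (-35) = -2200 ft.

-2200 ft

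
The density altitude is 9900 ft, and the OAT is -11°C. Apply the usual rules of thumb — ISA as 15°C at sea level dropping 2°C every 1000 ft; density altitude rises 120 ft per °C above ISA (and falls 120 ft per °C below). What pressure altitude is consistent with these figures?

DA = PA + 120 × (OAT − (15 − 2·PA/1000)) = PA + 120·OAT − 1800 + 0.24·PA = 1.24·PA + 120·OAT − 1800.
So 1.24·PA = 9900 − 120 × (-11) + 1800 = 13020.
PA = 13020 / 1.24 = 10500 ft.

10500 ft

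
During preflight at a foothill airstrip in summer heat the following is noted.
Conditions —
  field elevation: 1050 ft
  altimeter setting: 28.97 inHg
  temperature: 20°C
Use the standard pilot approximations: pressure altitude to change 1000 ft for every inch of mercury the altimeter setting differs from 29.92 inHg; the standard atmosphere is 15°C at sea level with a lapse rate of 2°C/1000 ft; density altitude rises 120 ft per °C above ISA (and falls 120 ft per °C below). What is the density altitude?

3080 ft

Pressure altitude = 1050 + (29.92 − 28.97) × 1000 = 1050 + (+950) = 2000 ft.
ISA temperature at 2000 ft = 15 − 2 × (2000/1000) = 11°C.
ISA deviation = 20 − 11 = +9°C.
Density altitude = 2000 + 120 × (9) = 3080 ft.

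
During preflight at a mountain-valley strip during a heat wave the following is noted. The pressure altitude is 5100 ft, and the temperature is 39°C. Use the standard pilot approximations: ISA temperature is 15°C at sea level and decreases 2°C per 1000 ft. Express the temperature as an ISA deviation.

ISA+34.2°C

ISA temperature at 5100 ft = 15 − 2 × (5100/1000) = 4.8°C.
Deviation = OAT − ISA = 39 − 4.8 = +34.2°C.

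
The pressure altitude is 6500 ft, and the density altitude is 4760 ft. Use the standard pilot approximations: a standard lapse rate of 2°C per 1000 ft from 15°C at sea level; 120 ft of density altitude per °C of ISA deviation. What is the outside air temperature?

Density altitude − pressure altitude = 4760 − 6500 = -1740 ft.
At 120 ft/°C that is an ISA deviation of -1740/120 = -14.5°C.
ISA temperature at 6500 ft = 15 − 2 × (6500/1000) = 2°C.
OAT = ISA + deviation = 2 + (-14.5) = -12.5°C.

-12.5°C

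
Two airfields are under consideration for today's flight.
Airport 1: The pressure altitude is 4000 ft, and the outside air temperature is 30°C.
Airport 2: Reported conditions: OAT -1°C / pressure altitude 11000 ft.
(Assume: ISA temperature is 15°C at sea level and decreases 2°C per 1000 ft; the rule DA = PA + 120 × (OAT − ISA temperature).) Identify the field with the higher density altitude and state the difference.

Airport 2 by 4960 ft

Airport 1: ISA temp = 7°C, deviation +23°C, DA = 4000 + 120 × 23 = 6760 ft.
Airport 2: ISA temp = -7°C, deviation +6°C, DA = 11000 + 120 × 6 = 11720 ft.
Airport 2 is higher by 11720 − 6760 = 4960 ft.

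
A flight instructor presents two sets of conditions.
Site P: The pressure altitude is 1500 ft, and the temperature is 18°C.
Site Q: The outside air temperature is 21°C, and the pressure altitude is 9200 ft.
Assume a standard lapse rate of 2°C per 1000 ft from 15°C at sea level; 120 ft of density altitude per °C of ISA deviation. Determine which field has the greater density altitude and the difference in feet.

Site Q by 9908 ft

Site P: ISA temp = 12°C, deviation +6°C, DA = 1500 + 120 × 6 = 2220 ft.
Site Q: ISA temp = -3.4°C, deviation +24.4°C, DA = 9200 + 120 × 24.4 = 12128 ft.
Site Q is higher by 12128 − 2220 = 9908 ft.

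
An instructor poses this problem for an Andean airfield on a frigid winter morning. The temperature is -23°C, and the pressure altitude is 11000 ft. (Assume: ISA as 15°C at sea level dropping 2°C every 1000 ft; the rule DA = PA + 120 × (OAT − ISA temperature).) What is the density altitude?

9080 ft

ISA temperature at 11000 ft = 15 − 2 × (11000/1000) = -7°C.
ISA deviation = -23 − (-7) = -16°C.
Density altitude = 11000 + 120 × (-16) = 11000 + (-1920) = 9080 ft.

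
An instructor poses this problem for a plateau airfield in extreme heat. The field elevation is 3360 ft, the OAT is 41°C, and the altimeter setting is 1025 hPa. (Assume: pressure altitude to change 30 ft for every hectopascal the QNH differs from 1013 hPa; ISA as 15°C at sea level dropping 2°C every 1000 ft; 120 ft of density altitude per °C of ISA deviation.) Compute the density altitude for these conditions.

Pressure altitude = 3360 + (1013 − 1025) × 30 = 3360 + (-360) = 3000 ft.
ISA temperature at 3000 ft = 15 − 2 × (3000/1000) = 9°C.
ISA deviation = 41 − 9 = +32°C.
Density altitude = 3000 + 120 × (32) = 6840 ft.

6840 ft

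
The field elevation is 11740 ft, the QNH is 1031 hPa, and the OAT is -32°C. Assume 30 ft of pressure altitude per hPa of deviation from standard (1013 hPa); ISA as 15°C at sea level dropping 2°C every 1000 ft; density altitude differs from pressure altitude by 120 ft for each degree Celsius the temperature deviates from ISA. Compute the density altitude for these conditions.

8248 ft

Pressure altitude = 11740 + (1013 − 1031) × 30 = 11740 + (-540) = 11200 ft.
ISA temperature at 11200 ft = 15 − 2 × (11200/1000) = -7.4°C.
ISA deviation = -32 − (-7.4) = -24.6°C.
Density altitude = 11200 + 120 × (-24.6) = 8248 ft.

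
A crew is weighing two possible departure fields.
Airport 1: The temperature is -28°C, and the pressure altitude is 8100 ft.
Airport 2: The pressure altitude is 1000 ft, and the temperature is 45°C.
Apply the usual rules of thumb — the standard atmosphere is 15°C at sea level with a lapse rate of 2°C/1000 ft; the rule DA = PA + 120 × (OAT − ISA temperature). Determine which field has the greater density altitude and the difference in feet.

Airport 1 by 44 ft

Airport 1: ISA temp = -1.2°C, deviation -26.8°C, DA = 8100 + 120 × (-26.8) = 4884 ft.
Airport 2: ISA temp = 13°C, deviation +32°C, DA = 1000 + 120 × 32 = 4840 ft.
Airport 1 is higher by 4884 − 4840 = 44 ft.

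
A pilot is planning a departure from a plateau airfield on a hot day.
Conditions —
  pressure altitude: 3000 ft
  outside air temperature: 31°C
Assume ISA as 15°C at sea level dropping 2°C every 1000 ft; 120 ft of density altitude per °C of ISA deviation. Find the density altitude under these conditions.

ISA temperature at 3000 ft = 15 − 2 × (3000/1000) = 9°C.
ISA deviation = 31 − 9 = +22°C.
Density altitude = 3000 + 120 × (22) = 3000 + (+2640) = 5640 ft.

5640 ft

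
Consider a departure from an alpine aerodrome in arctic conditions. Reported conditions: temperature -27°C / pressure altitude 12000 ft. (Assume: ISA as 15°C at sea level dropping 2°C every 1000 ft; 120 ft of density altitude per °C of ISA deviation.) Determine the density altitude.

ISA temperature at 12000 ft = 15 − 2 × (12000/1000) = -9°C.
ISA deviation = -27 − (-9) = -18°C.
Density altitude = 12000 + 120 × (-18) = 12000 + (-2160) = 9840 ft.

9840 ft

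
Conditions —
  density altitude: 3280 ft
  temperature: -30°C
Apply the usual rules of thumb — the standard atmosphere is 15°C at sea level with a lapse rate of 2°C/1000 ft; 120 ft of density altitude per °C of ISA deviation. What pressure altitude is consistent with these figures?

DA = PA + 120 × (OAT − (15 − 2·PA/1000)) = PA + 120·OAT − 1800 + 0.24·PA = 1.24·PA + 120·OAT − 1800.
So 1.24·PA = 3280 − 120 × (-30) + 1800 = 8680.
PA = 8680 / 1.24 = 7000 ft.

7000 ft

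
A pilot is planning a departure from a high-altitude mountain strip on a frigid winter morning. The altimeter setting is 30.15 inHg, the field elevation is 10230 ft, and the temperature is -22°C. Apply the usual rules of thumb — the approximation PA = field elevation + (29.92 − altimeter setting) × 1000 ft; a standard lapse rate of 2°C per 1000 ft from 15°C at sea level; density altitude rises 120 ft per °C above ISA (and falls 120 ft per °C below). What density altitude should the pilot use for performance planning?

7960 ft

Pressure altitude = 10230 + (29.92 − 30.15) × 1000 = 10230 + (-230) = 10000 ft.
ISA temperature at 10000 ft = 15 − 2 × (10000/1000) = -5°C.
ISA deviation = -22 − (-5) = -17°C.
Density altitude = 10000 + 120 × (-17) = 7960 ft.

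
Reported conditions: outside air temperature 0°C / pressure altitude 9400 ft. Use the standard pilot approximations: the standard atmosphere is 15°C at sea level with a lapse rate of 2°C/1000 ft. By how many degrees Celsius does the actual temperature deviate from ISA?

ISA temperature at 9400 ft = 15 − 2 × (9400/1000) = -3.8°C.
Deviation = OAT − ISA = 0 − (-3.8) = +3.8°C.

ISA+3.8°C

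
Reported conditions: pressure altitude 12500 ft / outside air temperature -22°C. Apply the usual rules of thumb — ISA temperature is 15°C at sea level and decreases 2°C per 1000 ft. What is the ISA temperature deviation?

ISA-12°C

ISA temperature at 12500 ft = 15 − 2 × (12500/1000) = -10°C.
Deviation = OAT − ISA = -22 − (-10) = -12°C.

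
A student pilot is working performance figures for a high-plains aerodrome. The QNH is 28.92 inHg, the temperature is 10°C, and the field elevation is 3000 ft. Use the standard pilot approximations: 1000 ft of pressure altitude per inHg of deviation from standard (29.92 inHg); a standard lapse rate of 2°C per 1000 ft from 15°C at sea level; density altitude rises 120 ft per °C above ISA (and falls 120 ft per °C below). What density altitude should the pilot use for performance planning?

Pressure altitude = 3000 + (29.92 − 28.92) × 1000 = 3000 + (+1000) = 4000 ft.
ISA temperature at 4000 ft = 15 − 2 × (4000/1000) = 7°C.
ISA deviation = 10 − 7 = +3°C.
Density altitude = 4000 + 120 × (3) = 4360 ft.

4360 ft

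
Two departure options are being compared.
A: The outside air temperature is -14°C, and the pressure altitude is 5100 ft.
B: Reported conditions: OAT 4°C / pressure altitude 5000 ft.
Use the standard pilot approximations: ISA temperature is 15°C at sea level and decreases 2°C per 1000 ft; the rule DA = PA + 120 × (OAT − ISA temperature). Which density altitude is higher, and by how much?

A: ISA temp = 4.8°C, deviation -18.8°C, DA = 5100 + 120 × (-18.8) = 2844 ft.
B: ISA temp = 5°C, deviation -1°C, DA = 5000 + 120 × (-1) = 4880 ft.
B is higher by 4880 − 2844 = 2036 ft.

B by 2036 ft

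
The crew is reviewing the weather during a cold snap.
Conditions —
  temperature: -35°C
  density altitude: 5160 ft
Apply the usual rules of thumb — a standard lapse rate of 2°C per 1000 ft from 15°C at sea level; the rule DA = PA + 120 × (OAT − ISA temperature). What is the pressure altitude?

9000 ft

DA = PA + 120 × (OAT − (15 − 2·PA/1000)) = PA + 120·OAT − 1800 + 0.24·PA = 1.24·PA + 120·OAT − 1800.
So 1.24·PA = 5160 − 120 × (-35) + 1800 = 11160.
PA = 11160 / 1.24 = 9000 ft.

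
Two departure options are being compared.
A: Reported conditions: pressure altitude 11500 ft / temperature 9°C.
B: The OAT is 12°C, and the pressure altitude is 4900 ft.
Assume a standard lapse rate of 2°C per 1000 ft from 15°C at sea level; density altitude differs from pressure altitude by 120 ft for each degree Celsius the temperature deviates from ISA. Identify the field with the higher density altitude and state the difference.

A: ISA temp = -8°C, deviation +17°C, DA = 11500 + 120 × 17 = 13540 ft.
B: ISA temp = 5.2°C, deviation +6.8°C, DA = 4900 + 120 × 6.8 = 5716 ft.
A is higher by 13540 − 5716 = 7824 ft.

A by 7824 ft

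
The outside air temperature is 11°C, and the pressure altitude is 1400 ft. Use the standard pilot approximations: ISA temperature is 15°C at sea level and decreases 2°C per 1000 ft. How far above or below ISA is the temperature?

ISA-1.2°C

ISA temperature at 1400 ft = 15 − 2 × (1400/1000) = 12.2°C.
Deviation = OAT − ISA = 11 − 12.2 = -1.2°C.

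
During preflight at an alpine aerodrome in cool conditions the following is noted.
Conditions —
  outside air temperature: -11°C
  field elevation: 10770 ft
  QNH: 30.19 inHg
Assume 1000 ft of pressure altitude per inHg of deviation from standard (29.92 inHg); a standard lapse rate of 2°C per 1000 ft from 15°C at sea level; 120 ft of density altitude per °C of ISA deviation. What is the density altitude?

Pressure altitude = 10770 + (29.92 − 30.19) × 1000 = 10770 + (-270) = 10500 ft.
ISA temperature at 10500 ft = 15 − 2 × (10500/1000) = -6°C.
ISA deviation = -11 − (-6) = -5°C.
Density altitude = 10500 + 120 × (-5) = 9900 ft.

9900 ft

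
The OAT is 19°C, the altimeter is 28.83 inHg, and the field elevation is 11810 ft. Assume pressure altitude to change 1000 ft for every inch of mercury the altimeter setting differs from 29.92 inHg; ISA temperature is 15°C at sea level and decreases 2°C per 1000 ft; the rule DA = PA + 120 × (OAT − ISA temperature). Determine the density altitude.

16476 ft

Pressure altitude = 11810 + (29.92 − 28.83) × 1000 = 11810 + (+1090) = 12900 ft.
ISA temperature at 12900 ft = 15 − 2 × (12900/1000) = -10.8°C.
ISA deviation = 19 − (-10.8) = +29.8°C.
Density altitude = 12900 + 120 × (29.8) = 16476 ft.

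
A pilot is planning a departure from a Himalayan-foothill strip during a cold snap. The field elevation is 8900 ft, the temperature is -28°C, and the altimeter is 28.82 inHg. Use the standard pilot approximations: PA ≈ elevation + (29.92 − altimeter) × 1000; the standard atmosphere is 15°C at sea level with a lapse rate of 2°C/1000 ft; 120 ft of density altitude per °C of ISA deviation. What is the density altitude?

7240 ft

Pressure altitude = 8900 + (29.92 − 28.82) × 1000 = 8900 + (+1100) = 10000 ft.
ISA temperature at 10000 ft = 15 − 2 × (10000/1000) = -5°C.
ISA deviation = -28 − (-5) = -23°C.
Density altitude = 10000 + 120 × (-23) = 7240 ft.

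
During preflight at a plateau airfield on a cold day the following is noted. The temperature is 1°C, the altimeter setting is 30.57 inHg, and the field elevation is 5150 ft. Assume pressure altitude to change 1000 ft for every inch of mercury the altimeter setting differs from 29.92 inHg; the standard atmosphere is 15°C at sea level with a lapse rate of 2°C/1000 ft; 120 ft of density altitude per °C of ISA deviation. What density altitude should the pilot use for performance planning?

Pressure altitude = 5150 + (29.92 − 30.57) × 1000 = 5150 + (-650) = 4500 ft.
ISA temperature at 4500 ft = 15 − 2 × (4500/1000) = 6°C.
ISA deviation = 1 − 6 = -5°C.
Density altitude = 4500 + 120 × (-5) = 3900 ft.

3900 ft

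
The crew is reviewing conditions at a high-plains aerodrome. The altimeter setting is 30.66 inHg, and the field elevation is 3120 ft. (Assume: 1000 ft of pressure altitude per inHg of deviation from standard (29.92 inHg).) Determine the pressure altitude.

Pressure correction = (29.92 − 30.66) × 1000 = -740 ft.
Pressure altitude = 3120 + (-740) = 2380 ft.

2380 ft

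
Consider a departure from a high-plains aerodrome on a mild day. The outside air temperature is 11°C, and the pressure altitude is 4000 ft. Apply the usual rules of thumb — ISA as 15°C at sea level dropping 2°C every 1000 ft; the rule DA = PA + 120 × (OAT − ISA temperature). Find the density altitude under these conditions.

4480 ft

ISA temperature at 4000 ft = 15 − 2 × (4000/1000) = 7°C.
ISA deviation = 11 − 7 = +4°C.
Density altitude = 4000 + 120 × (4) = 4000 + (+480) = 4480 ft.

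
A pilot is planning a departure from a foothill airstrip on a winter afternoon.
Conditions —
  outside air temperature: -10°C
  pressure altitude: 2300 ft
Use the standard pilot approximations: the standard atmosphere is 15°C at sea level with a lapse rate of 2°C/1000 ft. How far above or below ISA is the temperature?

ISA temperature at 2300 ft = 15 − 2 × (2300/1000) = 10.4°C.
Deviation = OAT − ISA = -10 − 10.4 = -20.4°C.

ISA-20.4°C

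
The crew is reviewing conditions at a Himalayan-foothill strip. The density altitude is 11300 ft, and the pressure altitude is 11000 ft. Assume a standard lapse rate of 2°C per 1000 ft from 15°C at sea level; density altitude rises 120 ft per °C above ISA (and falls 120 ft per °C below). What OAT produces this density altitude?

-4.5°C

Density altitude − pressure altitude = 11300 − 11000 = +300 ft.
At 120 ft/°C that is an ISA deviation of 300/120 = +2.5°C.
ISA temperature at 11000 ft = 15 − 2 × (11000/1000) = -7°C.
OAT = ISA + deviation = -7 + (+2.5) = -4.5°C.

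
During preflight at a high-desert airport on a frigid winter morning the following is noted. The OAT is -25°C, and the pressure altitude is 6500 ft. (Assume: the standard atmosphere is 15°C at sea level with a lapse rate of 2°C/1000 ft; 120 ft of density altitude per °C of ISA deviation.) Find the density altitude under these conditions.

ISA temperature at 6500 ft = 15 − 2 × (6500/1000) = 2°C.
ISA deviation = -25 − 2 = -27°C.
Density altitude = 6500 + 120 × (-27) = 6500 + (-3240) = 3260 ft.

3260 ft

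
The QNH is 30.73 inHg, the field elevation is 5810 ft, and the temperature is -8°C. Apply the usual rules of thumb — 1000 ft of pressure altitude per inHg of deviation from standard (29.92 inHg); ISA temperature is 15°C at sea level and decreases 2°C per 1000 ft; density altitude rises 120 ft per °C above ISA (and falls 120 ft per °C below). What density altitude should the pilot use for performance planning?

3440 ft

Pressure altitude = 5810 + (29.92 − 30.73) × 1000 = 5810 + (-810) = 5000 ft.
ISA temperature at 5000 ft = 15 − 2 × (5000/1000) = 5°C.
ISA deviation = -8 − 5 = -13°C.
Density altitude = 5000 + 120 × (-13) = 3440 ft.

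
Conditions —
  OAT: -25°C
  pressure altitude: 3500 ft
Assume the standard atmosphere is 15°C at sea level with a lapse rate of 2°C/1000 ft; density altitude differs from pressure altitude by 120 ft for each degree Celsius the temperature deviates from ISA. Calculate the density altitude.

-460 ft

ISA temperature at 3500 ft = 15 − 2 × (3500/1000) = 8°C.
ISA deviation = -25 − 8 = -33°C.
Density altitude = 3500 + 120 × (-33) = 3500 + (-3960) = -460 ft.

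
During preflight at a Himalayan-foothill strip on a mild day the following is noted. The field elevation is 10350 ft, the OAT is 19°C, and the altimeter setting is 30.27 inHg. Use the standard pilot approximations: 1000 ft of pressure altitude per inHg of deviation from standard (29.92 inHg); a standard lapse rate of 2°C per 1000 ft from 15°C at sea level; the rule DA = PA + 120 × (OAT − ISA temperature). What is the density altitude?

Pressure altitude = 10350 + (29.92 − 30.27) × 1000 = 10350 + (-350) = 10000 ft.
ISA temperature at 10000 ft = 15 − 2 × (10000/1000) = -5°C.
ISA deviation = 19 − (-5) = +24°C.
Density altitude = 10000 + 120 × (24) = 12880 ft.

12880 ft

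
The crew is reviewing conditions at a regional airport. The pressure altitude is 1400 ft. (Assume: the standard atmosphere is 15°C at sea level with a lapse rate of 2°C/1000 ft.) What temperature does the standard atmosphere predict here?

ISA temperature = 15 − 2 × (1400/1000) = 15 − 2.8 = 12.2°C.

12.2°C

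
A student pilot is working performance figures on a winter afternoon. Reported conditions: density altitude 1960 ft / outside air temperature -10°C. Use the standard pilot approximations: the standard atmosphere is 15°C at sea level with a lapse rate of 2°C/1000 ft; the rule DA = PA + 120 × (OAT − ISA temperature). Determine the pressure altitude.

DA = PA + 120 × (OAT − (15 − 2·PA/1000)) = PA + 120·OAT − 1800 + 0.24·PA = 1.24·PA + 120·OAT − 1800.
So 1.24·PA = 1960 − 120 × (-10) + 1800 = 4960.
PA = 4960 / 1.24 = 4000 ft.

4000 ft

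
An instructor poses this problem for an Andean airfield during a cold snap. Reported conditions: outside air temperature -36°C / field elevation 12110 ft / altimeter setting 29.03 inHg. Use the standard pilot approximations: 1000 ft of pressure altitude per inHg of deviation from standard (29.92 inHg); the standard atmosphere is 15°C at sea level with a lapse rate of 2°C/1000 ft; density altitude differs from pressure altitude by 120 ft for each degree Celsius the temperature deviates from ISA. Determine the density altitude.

10000 ft

Pressure altitude = 12110 + (29.92 − 29.03) × 1000 = 12110 + (+890) = 13000 ft.
ISA temperature at 13000 ft = 15 − 2 × (13000/1000) = -11°C.
ISA deviation = -36 − (-11) = -25°C.
Density altitude = 13000 + 120 × (-25) = 10000 ft.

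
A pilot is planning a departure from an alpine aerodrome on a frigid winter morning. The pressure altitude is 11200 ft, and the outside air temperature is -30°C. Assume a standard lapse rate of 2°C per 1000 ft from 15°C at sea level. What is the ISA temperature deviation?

ISA-22.6°C

ISA temperature at 11200 ft = 15 − 2 × (11200/1000) = -7.4°C.
Deviation = OAT − ISA = -30 − (-7.4) = -22.6°C.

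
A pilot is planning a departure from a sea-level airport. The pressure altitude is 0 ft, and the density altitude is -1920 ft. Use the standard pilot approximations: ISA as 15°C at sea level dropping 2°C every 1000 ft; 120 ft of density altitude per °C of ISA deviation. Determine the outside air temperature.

Density altitude − pressure altitude = -1920 − 0 = -1920 ft.
At 120 ft/°C that is an ISA deviation of -1920/120 = -16°C.
ISA temperature at 0 ft = 15 − 2 × (0/1000) = 15°C.
OAT = ISA + deviation = 15 + (-16) = -1°C.

-1°C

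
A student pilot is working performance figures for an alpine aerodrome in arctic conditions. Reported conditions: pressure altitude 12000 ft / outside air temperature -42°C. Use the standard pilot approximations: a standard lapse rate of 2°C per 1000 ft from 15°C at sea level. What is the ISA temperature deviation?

ISA temperature at 12000 ft = 15 − 2 × (12000/1000) = -9°C.
Deviation = OAT − ISA = -42 − (-9) = -33°C.

ISA-33°C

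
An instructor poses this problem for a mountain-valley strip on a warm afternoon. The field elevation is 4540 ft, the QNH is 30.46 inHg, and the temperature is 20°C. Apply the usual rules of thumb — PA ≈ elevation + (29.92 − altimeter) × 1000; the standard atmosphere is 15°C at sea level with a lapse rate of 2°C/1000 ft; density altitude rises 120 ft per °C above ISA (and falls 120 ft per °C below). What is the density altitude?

5560 ft

Pressure altitude = 4540 + (29.92 − 30.46) × 1000 = 4540 + (-540) = 4000 ft.
ISA temperature at 4000 ft = 15 − 2 × (4000/1000) = 7°C.
ISA deviation = 20 − 7 = +13°C.
Density altitude = 4000 + 120 × (13) = 5560 ft.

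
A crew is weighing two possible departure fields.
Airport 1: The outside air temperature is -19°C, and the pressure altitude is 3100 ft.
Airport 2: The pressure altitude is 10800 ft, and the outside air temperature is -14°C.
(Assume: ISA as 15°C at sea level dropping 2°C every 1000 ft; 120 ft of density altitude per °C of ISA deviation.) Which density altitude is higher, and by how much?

Airport 1: ISA temp = 8.8°C, deviation -27.8°C, DA = 3100 + 120 × (-27.8) = -236 ft.
Airport 2: ISA temp = -6.6°C, deviation -7.4°C, DA = 10800 + 120 × (-7.4) = 9912 ft.
Airport 2 is higher by 9912 − (-236) = 10148 ft.

Airport 2 by 10148 ft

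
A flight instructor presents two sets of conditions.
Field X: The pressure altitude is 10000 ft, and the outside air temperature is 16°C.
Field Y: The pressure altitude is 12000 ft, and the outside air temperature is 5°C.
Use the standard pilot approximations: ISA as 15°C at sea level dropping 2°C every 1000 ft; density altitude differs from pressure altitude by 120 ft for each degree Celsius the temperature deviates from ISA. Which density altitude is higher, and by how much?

Field X: ISA temp = -5°C, deviation +21°C, DA = 10000 + 120 × 21 = 12520 ft.
Field Y: ISA temp = -9°C, deviation +14°C, DA = 12000 + 120 × 14 = 13680 ft.
Field Y is higher by 13680 − 12520 = 1160 ft.

Field Y by 1160 ft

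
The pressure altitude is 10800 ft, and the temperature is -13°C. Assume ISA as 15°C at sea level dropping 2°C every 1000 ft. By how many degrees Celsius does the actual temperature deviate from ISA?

ISA temperature at 10800 ft = 15 − 2 × (10800/1000) = -6.6°C.
Deviation = OAT − ISA = -13 − (-6.6) = -6.4°C.

ISA-6.4°C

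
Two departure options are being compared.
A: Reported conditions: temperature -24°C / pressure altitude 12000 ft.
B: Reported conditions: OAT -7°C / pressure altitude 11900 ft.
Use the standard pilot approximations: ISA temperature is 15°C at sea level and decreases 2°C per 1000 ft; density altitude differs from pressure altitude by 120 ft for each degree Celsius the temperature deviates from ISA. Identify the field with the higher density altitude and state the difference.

B by 1916 ft

A: ISA temp = -9°C, deviation -15°C, DA = 12000 + 120 × (-15) = 10200 ft.
B: ISA temp = -8.8°C, deviation +1.8°C, DA = 11900 + 120 × 1.8 = 12116 ft.
B is higher by 12116 − 10200 = 1916 ft.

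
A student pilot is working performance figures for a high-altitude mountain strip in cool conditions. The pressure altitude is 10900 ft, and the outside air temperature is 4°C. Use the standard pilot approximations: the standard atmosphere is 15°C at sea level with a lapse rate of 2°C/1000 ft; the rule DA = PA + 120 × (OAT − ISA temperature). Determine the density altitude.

ISA temperature at 10900 ft = 15 − 2 × (10900/1000) = -6.8°C.
ISA deviation = 4 − (-6.8) = +10.8°C.
Density altitude = 10900 + 120 × (10.8) = 10900 + (+1296) = 12196 ft.

12196 ft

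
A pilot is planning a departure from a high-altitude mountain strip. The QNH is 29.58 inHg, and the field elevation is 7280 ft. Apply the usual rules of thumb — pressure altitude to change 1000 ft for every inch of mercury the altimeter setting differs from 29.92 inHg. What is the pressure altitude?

7620 ft

Pressure correction = (29.92 − 29.58) × 1000 = +340 ft.
Pressure altitude = 7280 + (+340) = 7620 ft.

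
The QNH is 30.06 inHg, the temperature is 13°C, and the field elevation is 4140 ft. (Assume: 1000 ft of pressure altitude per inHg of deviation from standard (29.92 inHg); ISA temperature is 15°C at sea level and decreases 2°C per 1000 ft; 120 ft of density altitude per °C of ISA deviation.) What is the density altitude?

Pressure altitude = 4140 + (29.92 − 30.06) × 1000 = 4140 + (-140) = 4000 ft.
ISA temperature at 4000 ft = 15 − 2 × (4000/1000) = 7°C.
ISA deviation = 13 − 7 = +6°C.
Density altitude = 4000 + 120 × (6) = 4720 ft.

4720 ft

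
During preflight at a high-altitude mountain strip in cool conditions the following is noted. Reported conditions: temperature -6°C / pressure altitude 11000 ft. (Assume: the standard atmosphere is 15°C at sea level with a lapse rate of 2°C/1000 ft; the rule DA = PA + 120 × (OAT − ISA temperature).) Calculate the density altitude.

ISA temperature at 11000 ft = 15 − 2 × (11000/1000) = -7°C.
ISA deviation = -6 − (-7) = +1°C.
Density altitude = 11000 + 120 × (1) = 11000 + (+120) = 11120 ft.

11120 ft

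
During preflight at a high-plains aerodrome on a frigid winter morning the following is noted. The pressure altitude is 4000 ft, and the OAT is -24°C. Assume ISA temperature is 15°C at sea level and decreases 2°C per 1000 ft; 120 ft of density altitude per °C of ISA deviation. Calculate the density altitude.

280 ft

ISA temperature at 4000 ft = 15 − 2 × (4000/1000) = 7°C.
ISA deviation = -24 − 7 = -31°C.
Density altitude = 4000 + 120 × (-31) = 4000 + (-3720) = 280 ft.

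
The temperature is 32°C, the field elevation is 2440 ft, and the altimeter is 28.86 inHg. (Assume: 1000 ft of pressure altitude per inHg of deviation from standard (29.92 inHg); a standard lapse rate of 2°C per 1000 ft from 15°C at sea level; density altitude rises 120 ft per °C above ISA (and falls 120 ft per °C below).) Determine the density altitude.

Pressure altitude = 2440 + (29.92 − 28.86) × 1000 = 2440 + (+1060) = 3500 ft.
ISA temperature at 3500 ft = 15 − 2 × (3500/1000) = 8°C.
ISA deviation = 32 − 8 = +24°C.
Density altitude = 3500 + 120 × (24) = 6380 ft.

6380 ft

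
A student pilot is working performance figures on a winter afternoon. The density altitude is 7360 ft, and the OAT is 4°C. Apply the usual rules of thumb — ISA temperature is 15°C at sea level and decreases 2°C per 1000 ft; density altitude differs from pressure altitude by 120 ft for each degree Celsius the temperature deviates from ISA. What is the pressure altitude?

DA = PA + 120 × (OAT − (15 − 2·PA/1000)) = PA + 120·OAT − 1800 + 0.24·PA = 1.24·PA + 120·OAT − 1800.
So 1.24·PA = 7360 − 120 × 4 + 1800 = 8680.
PA = 8680 / 1.24 = 7000 ft.

7000 ft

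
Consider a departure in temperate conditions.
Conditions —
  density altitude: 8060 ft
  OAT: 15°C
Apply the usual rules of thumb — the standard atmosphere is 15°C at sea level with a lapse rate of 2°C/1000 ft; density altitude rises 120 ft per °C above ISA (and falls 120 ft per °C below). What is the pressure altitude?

6500 ft

DA = PA + 120 × (OAT − (15 − 2·PA/1000)) = PA + 120·OAT − 1800 + 0.24·PA = 1.24·PA + 120·OAT − 1800.
So 1.24·PA = 8060 − 120 × 15 + 1800 = 8060.
PA = 8060 / 1.24 = 6500 ft.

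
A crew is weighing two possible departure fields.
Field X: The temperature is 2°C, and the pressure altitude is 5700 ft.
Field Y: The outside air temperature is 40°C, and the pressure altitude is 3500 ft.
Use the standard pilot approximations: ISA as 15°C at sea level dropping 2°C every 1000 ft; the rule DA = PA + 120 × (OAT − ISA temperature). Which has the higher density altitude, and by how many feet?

Field X: ISA temp = 3.6°C, deviation -1.6°C, DA = 5700 + 120 × (-1.6) = 5508 ft.
Field Y: ISA temp = 8°C, deviation +32°C, DA = 3500 + 120 × 32 = 7340 ft.
Field Y is higher by 7340 − 5508 = 1832 ft.

Field Y by 1832 ft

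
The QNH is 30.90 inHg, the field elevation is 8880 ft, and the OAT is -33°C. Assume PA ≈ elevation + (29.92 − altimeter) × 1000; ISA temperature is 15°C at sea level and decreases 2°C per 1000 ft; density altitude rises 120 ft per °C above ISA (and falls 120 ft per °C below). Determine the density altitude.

Pressure altitude = 8880 + (29.92 − 30.90) × 1000 = 8880 + (-980) = 7900 ft.
ISA temperature at 7900 ft = 15 − 2 × (7900/1000) = -0.8°C.
ISA deviation = -33 − (-0.8) = -32.2°C.
Density altitude = 7900 + 120 × (-32.2) = 4036 ft.

4036 ft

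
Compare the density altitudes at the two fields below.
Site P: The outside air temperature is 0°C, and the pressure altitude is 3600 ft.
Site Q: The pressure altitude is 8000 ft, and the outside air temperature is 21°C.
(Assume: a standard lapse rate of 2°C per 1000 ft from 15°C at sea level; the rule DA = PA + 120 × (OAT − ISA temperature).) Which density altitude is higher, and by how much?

Site Q by 7976 ft

Site P: ISA temp = 7.8°C, deviation -7.8°C, DA = 3600 + 120 × (-7.8) = 2664 ft.
Site Q: ISA temp = -1°C, deviation +22°C, DA = 8000 + 120 × 22 = 10640 ft.
Site Q is higher by 10640 − 2664 = 7976 ft.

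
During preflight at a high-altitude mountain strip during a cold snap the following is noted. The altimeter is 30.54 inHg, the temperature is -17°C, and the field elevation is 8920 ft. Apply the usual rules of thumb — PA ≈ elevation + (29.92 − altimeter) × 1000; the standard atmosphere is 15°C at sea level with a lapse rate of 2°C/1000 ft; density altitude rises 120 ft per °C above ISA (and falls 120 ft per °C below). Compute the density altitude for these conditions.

Pressure altitude = 8920 + (29.92 − 30.54) × 1000 = 8920 + (-620) = 8300 ft.
ISA temperature at 8300 ft = 15 − 2 × (8300/1000) = -1.6°C.
ISA deviation = -17 − (-1.6) = -15.4°C.
Density altitude = 8300 + 120 × (-15.4) = 6452 ft.

6452 ft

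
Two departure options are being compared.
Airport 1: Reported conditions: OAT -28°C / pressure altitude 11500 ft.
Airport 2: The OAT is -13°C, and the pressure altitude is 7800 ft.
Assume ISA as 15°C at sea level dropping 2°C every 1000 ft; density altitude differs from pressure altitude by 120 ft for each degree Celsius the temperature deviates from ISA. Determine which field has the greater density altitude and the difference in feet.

Airport 1: ISA temp = -8°C, deviation -20°C, DA = 11500 + 120 × (-20) = 9100 ft.
Airport 2: ISA temp = -0.6°C, deviation -12.4°C, DA = 7800 + 120 × (-12.4) = 6312 ft.
Airport 1 is higher by 9100 − 6312 = 2788 ft.

Airport 1 by 2788 ft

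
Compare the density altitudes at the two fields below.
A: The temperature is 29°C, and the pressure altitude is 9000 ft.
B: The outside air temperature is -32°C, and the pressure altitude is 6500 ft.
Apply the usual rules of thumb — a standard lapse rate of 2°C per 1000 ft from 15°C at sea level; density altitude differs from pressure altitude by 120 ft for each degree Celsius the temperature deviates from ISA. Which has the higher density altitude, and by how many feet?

A by 10420 ft

A: ISA temp = -3°C, deviation +32°C, DA = 9000 + 120 × 32 = 12840 ft.
B: ISA temp = 2°C, deviation -34°C, DA = 6500 + 120 × (-34) = 2420 ft.
A is higher by 12840 − 2420 = 10420 ft.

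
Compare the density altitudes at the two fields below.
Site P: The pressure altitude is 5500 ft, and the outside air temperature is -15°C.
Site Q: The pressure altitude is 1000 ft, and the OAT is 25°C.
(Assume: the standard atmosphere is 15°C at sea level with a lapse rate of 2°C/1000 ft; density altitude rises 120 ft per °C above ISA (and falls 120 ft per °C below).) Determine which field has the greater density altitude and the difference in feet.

Site P by 780 ft

Site P: ISA temp = 4°C, deviation -19°C, DA = 5500 + 120 × (-19) = 3220 ft.
Site Q: ISA temp = 13°C, deviation +12°C, DA = 1000 + 120 × 12 = 2440 ft.
Site P is higher by 3220 − 2440 = 780 ft.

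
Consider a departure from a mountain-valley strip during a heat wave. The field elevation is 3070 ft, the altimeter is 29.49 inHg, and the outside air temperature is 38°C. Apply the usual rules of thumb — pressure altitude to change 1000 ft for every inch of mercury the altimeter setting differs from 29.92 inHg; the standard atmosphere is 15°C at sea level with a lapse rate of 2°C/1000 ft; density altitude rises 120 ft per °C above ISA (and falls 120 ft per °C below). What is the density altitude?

7100 ft

Pressure altitude = 3070 + (29.92 − 29.49) × 1000 = 3070 + (+430) = 3500 ft.
ISA temperature at 3500 ft = 15 − 2 × (3500/1000) = 8°C.
ISA deviation = 38 − 8 = +30°C.
Density altitude = 3500 + 120 × (30) = 7100 ft.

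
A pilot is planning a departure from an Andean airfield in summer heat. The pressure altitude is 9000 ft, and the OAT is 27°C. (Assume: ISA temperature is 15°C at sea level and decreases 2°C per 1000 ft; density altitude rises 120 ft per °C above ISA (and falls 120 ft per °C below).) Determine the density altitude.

12600 ft

ISA temperature at 9000 ft = 15 − 2 × (9000/1000) = -3°C.
ISA deviation = 27 − (-3) = +30°C.
Density altitude = 9000 + 120 × (30) = 9000 + (+3600) = 12600 ft.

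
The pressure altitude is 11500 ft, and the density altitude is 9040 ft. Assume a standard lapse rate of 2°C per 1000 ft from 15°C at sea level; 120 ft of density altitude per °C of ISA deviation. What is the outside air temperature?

-28.5°C

Density altitude − pressure altitude = 9040 − 11500 = -2460 ft.
At 120 ft/°C that is an ISA deviation of -2460/120 = -20.5°C.
ISA temperature at 11500 ft = 15 − 2 × (11500/1000) = -8°C.
OAT = ISA + deviation = -8 + (-20.5) = -28.5°C.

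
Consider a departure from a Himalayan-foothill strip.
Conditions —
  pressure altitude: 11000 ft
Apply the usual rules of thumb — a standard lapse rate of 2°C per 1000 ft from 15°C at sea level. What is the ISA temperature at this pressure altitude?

-7°C

ISA temperature = 15 − 2 × (11000/1000) = 15 − 22 = -7°C.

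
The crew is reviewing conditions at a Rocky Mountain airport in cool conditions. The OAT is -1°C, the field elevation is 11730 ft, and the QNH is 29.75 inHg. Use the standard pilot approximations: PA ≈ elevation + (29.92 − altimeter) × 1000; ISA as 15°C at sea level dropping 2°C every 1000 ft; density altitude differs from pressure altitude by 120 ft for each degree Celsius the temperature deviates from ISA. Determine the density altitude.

Pressure altitude = 11730 + (29.92 − 29.75) × 1000 = 11730 + (+170) = 11900 ft.
ISA temperature at 11900 ft = 15 − 2 × (11900/1000) = -8.8°C.
ISA deviation = -1 − (-8.8) = +7.8°C.
Density altitude = 11900 + 120 × (7.8) = 12836 ft.

12836 ft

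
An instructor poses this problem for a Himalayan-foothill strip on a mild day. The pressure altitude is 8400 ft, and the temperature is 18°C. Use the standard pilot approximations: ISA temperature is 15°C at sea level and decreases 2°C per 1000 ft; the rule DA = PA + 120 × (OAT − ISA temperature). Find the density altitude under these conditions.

10776 ft

ISA temperature at 8400 ft = 15 − 2 × (8400/1000) = -1.8°C.
ISA deviation = 18 − (-1.8) = +19.8°C.
Density altitude = 8400 + 120 × (19.8) = 8400 + (+2376) = 10776 ft.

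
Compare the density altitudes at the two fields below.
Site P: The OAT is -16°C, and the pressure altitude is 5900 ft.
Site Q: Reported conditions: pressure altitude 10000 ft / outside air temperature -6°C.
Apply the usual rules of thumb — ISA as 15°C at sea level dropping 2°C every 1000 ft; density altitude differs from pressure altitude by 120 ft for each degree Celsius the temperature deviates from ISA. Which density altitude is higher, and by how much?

Site P: ISA temp = 3.2°C, deviation -19.2°C, DA = 5900 + 120 × (-19.2) = 3596 ft.
Site Q: ISA temp = -5°C, deviation -1°C, DA = 10000 + 120 × (-1) = 9880 ft.
Site Q is higher by 9880 − 3596 = 6284 ft.

Site Q by 6284 ft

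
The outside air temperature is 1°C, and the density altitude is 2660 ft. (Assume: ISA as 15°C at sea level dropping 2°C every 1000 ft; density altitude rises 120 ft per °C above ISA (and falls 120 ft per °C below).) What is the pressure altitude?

DA = PA + 120 × (OAT − (15 − 2·PA/1000)) = PA + 120·OAT − 1800 + 0.24·PA = 1.24·PA + 120·OAT − 1800.
So 1.24·PA = 2660 − 120 × 1 + 1800 = 4340.
PA = 4340 / 1.24 = 3500 ft.

3500 ft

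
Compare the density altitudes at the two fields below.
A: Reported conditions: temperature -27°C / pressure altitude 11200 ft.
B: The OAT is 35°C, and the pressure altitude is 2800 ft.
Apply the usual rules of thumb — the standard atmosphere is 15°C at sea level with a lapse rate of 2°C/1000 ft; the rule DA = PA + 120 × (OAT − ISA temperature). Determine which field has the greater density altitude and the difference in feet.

A by 2976 ft

A: ISA temp = -7.4°C, deviation -19.6°C, DA = 11200 + 120 × (-19.6) = 8848 ft.
B: ISA temp = 9.4°C, deviation +25.6°C, DA = 2800 + 120 × 25.6 = 5872 ft.
A is higher by 8848 − 5872 = 2976 ft.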